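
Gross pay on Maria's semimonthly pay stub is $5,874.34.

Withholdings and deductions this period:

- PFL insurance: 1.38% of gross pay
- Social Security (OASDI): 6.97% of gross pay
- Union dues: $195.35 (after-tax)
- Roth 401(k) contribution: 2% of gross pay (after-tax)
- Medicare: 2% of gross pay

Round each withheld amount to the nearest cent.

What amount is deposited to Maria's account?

$4,953.50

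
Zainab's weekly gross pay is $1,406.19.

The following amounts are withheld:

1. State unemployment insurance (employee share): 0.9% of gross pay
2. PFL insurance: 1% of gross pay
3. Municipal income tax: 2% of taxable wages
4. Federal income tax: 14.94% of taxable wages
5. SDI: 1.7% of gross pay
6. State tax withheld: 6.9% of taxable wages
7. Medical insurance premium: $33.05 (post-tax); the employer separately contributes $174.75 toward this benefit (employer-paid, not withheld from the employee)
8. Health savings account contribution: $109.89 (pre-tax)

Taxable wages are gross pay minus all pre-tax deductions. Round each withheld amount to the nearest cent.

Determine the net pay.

Health savings account contribution: $109.89
Taxable wages = $1,406.19 − $109.89 = $1,296.30
State tax withheld: $1,296.30 × 0.069 = $89.44
Municipal income tax: $1,296.30 × 0.02 = $25.93
Federal income tax: $1,296.30 × 0.1494 = $193.67
PFL insurance: $1,406.19 × 0.01 = $14.06
SDI: $1,406.19 × 0.017 = $23.91
State unemployment insurance (employee share): $1,406.19 × 0.009 = $12.66
Medical insurance premium: $33.05
(Employer's $174.75 toward medical insurance premium is not withheld from the employee.)
Total deductions = $109.89 + $89.44 + $25.93 + $193.67 + $14.06 + $23.91 + $12.66 + $33.05 = $502.61
Net pay = $1,406.19 − $502.61 = $903.58

$903.58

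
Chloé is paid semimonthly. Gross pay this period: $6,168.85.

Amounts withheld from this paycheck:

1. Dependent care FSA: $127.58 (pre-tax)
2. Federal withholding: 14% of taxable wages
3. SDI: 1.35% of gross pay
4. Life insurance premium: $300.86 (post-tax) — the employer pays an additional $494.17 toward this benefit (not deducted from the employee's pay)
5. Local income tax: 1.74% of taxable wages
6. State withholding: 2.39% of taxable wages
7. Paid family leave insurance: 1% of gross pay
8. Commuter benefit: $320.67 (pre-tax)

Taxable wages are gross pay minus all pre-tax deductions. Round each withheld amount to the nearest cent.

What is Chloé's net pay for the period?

$4,237.63

Commuter benefit: $320.67
Dependent care FSA: $127.58
Pre-tax total = $320.67 + $127.58 = $448.25
Taxable wages = $6,168.85 − $448.25 = $5,720.60
State withholding: $5,720.60 × 0.0239 = $136.72
Federal withholding: $5,720.60 × 0.14 = $800.88
Local income tax: $5,720.60 × 0.0174 = $99.54
SDI: $6,168.85 × 0.0135 = $83.28
Paid family leave insurance: $6,168.85 × 0.01 = $61.69
Life insurance premium: $300.86
(Employer's $494.17 toward life insurance premium is not withheld from the employee.)
Total deductions = $320.67 + $127.58 + $136.72 + $800.88 + $99.54 + $83.28 + $61.69 + $300.86 = $1,931.22
Net pay = $6,168.85 − $1,931.22 = $4,237.63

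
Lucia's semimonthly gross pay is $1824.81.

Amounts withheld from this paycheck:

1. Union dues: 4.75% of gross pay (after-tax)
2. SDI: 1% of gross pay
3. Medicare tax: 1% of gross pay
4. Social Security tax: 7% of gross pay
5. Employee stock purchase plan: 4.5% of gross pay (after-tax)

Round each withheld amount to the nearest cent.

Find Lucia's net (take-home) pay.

SDI: $1824.81 × 0.01 = $18.25
Medicare tax: $1824.81 × 0.01 = $18.25
Social Security tax: $1824.81 × 0.07 = $127.74
Union dues: $1824.81 × 0.0475 = $86.68
Employee stock purchase plan: $1824.81 × 0.045 = $82.12
Total deductions = $18.25 + $18.25 + $127.74 + $86.68 + $82.12 = $333.04
Net pay = $1824.81 − $333.04 = $1491.77

$1491.77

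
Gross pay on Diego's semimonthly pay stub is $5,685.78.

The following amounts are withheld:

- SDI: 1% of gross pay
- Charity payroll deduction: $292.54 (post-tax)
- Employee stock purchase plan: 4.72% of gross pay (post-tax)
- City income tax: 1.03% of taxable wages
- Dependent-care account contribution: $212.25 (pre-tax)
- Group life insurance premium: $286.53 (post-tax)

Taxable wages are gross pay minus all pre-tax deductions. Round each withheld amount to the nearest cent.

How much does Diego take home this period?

Dependent-care account contribution: $212.25
Taxable wages = $5,685.78 − $212.25 = $5,473.53
City income tax: $5,473.53 × 0.0103 = $56.38
SDI: $5,685.78 × 0.01 = $56.86
Group life insurance premium: $286.53
Employee stock purchase plan: $5,685.78 × 0.0472 = $268.37
Charity payroll deduction: $292.54
Total deductions = $212.25 + $56.38 + $56.86 + $286.53 + $268.37 + $292.54 = $1,172.93
Net pay = $5,685.78 − $1,172.93 = $4,512.85

$4,512.85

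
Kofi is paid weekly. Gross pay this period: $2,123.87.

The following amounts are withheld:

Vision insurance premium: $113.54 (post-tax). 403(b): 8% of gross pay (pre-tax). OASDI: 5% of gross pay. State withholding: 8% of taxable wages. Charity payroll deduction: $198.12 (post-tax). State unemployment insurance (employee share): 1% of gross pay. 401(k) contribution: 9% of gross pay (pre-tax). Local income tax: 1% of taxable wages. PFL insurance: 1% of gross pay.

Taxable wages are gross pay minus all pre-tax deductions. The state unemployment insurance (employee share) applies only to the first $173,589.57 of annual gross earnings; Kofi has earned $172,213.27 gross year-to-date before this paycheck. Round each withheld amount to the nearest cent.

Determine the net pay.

401(k) contribution: $2,123.87 × 0.09 = $191.15
403(b): $2,123.87 × 0.08 = $169.91
Pre-tax total = $191.15 + $169.91 = $361.06
Taxable wages = $2,123.87 − $361.06 = $1,762.81
Local income tax: $1,762.81 × 0.01 = $17.63
State withholding: $1,762.81 × 0.08 = $141.02
PFL insurance: $2,123.87 × 0.01 = $21.24
OASDI: $2,123.87 × 0.05 = $106.19
State unemployment insurance (employee share): only $173,589.57 − $172,213.27 = $1,376.30 of this check is subject → $1,376.30 × 0.01 = $13.76
Charity payroll deduction: $198.12
Vision insurance premium: $113.54
Total deductions = $191.15 + $169.91 + $17.63 + $141.02 + $21.24 + $106.19 + $13.76 + $198.12 + $113.54 = $972.56
Net pay = $2,123.87 − $972.56 = $1,151.31

$1,151.31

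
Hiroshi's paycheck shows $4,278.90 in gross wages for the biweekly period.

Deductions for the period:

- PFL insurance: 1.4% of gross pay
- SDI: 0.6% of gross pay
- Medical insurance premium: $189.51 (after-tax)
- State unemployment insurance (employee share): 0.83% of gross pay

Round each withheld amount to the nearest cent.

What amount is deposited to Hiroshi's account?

$3,968.31

SDI: $4,278.90 × 0.006 = $25.67
PFL insurance: $4,278.90 × 0.014 = $59.90
State unemployment insurance (employee share): $4,278.90 × 0.0083 = $35.51
Medical insurance premium: $189.51
Total deductions = $25.67 + $59.90 + $35.51 + $189.51 = $310.59
Net pay = $4,278.90 − $310.59 = $3,968.31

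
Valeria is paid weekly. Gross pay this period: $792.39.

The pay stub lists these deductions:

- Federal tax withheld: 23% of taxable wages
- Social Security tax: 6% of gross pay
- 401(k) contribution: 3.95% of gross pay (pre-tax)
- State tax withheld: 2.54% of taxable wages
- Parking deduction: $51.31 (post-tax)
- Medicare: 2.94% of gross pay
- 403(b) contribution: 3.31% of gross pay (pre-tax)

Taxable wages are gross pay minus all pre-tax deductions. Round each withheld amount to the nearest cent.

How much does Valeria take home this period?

$425.02

403(b) contribution: $792.39 × 0.0331 = $26.23
401(k) contribution: $792.39 × 0.0395 = $31.30
Pre-tax total = $26.23 + $31.30 = $57.53
Taxable wages = $792.39 − $57.53 = $734.86
State tax withheld: $734.86 × 0.0254 = $18.67
Federal tax withheld: $734.86 × 0.23 = $169.02
Social Security tax: $792.39 × 0.06 = $47.54
Medicare: $792.39 × 0.0294 = $23.30
Parking deduction: $51.31
Total deductions = $26.23 + $31.30 + $18.67 + $169.02 + $47.54 + $23.30 + $51.31 = $367.37
Net pay = $792.39 − $367.37 = $425.02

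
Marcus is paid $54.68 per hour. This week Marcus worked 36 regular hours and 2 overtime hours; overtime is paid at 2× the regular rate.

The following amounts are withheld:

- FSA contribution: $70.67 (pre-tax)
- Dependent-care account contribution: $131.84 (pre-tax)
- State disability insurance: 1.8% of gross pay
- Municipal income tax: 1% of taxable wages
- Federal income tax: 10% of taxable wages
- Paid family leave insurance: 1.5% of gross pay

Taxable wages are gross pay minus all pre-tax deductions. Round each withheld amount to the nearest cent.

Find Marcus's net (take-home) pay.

Regular pay: 36 × $54.68 = $1968.48
Overtime pay: 2 × $54.68 × 2 = $218.72
Gross pay = $1968.48 + $218.72 = $2187.20
Dependent-care account contribution: $131.84
FSA contribution: $70.67
Pre-tax total = $131.84 + $70.67 = $202.51
Taxable wages = $2187.20 − $202.51 = $1984.69
Federal income tax: $1984.69 × 0.1 = $198.47
Municipal income tax: $1984.69 × 0.01 = $19.85
State disability insurance: $2187.20 × 0.018 = $39.37
Paid family leave insurance: $2187.20 × 0.015 = $32.81
Total deductions = $131.84 + $70.67 + $198.47 + $19.85 + $39.37 + $32.81 = $493.01
Net pay = $2187.20 − $493.01 = $1694.19

$1694.19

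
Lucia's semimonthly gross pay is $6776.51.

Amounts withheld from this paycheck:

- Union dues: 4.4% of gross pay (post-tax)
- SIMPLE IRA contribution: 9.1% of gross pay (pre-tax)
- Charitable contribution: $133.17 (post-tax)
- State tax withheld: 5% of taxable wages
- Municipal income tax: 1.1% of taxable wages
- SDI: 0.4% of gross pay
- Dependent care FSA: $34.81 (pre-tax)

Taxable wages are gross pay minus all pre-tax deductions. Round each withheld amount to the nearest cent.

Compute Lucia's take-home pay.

$5292.96

SIMPLE IRA contribution: $6776.51 × 0.091 = $616.66
Dependent care FSA: $34.81
Pre-tax total = $616.66 + $34.81 = $651.47
Taxable wages = $6776.51 − $651.47 = $6125.04
Municipal income tax: $6125.04 × 0.011 = $67.38
State tax withheld: $6125.04 × 0.05 = $306.25
SDI: $6776.51 × 0.004 = $27.11
Union dues: $6776.51 × 0.044 = $298.17
Charitable contribution: $133.17
Total deductions = $616.66 + $34.81 + $67.38 + $306.25 + $27.11 + $298.17 + $133.17 = $1483.55
Net pay = $6776.51 − $1483.55 = $5292.96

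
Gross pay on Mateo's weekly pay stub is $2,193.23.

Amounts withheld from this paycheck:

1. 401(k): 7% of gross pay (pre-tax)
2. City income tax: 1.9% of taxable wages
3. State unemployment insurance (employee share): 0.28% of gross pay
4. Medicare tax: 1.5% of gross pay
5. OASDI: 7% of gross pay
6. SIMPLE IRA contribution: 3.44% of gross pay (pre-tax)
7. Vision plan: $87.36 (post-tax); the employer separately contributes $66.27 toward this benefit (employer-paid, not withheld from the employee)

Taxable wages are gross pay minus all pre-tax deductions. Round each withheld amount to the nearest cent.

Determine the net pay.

$1,647.00

401(k): $2,193.23 × 0.07 = $153.53
SIMPLE IRA contribution: $2,193.23 × 0.0344 = $75.45
Pre-tax total = $153.53 + $75.45 = $228.98
Taxable wages = $2,193.23 − $228.98 = $1,964.25
City income tax: $1,964.25 × 0.019 = $37.32
State unemployment insurance (employee share): $2,193.23 × 0.0028 = $6.14
OASDI: $2,193.23 × 0.07 = $153.53
Medicare tax: $2,193.23 × 0.015 = $32.90
Vision plan: $87.36
(Employer's $66.27 toward vision plan is not withheld from the employee.)
Total deductions = $153.53 + $75.45 + $37.32 + $6.14 + $153.53 + $32.90 + $87.36 = $546.23
Net pay = $2,193.23 − $546.23 = $1,647.00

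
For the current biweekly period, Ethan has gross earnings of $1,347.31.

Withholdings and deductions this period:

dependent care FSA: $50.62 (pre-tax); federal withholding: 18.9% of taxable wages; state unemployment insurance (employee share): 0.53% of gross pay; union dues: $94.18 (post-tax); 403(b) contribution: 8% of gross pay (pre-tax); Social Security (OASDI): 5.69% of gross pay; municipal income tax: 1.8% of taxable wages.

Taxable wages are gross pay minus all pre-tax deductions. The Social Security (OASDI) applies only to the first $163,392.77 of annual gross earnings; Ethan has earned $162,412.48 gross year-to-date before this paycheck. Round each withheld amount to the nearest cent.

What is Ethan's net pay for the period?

Dependent care FSA: $50.62
403(b) contribution: $1,347.31 × 0.08 = $107.78
Pre-tax total = $50.62 + $107.78 = $158.40
Taxable wages = $1,347.31 − $158.40 = $1,188.91
Federal withholding: $1,188.91 × 0.189 = $224.70
Municipal income tax: $1,188.91 × 0.018 = $21.40
State unemployment insurance (employee share): $1,347.31 × 0.0053 = $7.14
Social Security (OASDI): only $163,392.77 − $162,412.48 = $980.29 of this check is subject → $980.29 × 0.0569 = $55.78
Union dues: $94.18
Total deductions = $50.62 + $107.78 + $224.70 + $21.40 + $7.14 + $55.78 + $94.18 = $561.60
Net pay = $1,347.31 − $561.60 = $785.71

$785.71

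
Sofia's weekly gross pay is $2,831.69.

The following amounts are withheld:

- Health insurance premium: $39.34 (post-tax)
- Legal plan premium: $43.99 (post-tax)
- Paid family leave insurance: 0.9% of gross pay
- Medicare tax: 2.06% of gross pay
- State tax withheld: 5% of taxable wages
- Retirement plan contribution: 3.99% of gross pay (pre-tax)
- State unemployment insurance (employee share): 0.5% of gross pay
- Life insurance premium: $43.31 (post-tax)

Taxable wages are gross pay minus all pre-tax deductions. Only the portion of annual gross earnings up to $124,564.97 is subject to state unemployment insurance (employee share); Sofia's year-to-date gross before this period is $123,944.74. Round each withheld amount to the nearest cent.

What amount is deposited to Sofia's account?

$2,369.21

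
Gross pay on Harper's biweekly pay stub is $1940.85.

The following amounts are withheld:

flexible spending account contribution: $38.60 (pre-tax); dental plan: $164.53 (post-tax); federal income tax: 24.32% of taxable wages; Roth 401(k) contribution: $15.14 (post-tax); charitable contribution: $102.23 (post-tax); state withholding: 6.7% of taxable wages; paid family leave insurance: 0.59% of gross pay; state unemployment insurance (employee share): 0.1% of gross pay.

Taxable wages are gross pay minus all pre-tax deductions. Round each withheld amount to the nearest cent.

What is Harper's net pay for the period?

$1016.88

Flexible spending account contribution: $38.60
Taxable wages = $1940.85 − $38.60 = $1902.25
Federal income tax: $1902.25 × 0.2432 = $462.63
State withholding: $1902.25 × 0.067 = $127.45
Paid family leave insurance: $1940.85 × 0.0059 = $11.45
State unemployment insurance (employee share): $1940.85 × 0.001 = $1.94
Dental plan: $164.53
Roth 401(k) contribution: $15.14
Charitable contribution: $102.23
Total deductions = $38.60 + $462.63 + $127.45 + $11.45 + $1.94 + $164.53 + $15.14 + $102.23 = $923.97
Net pay = $1940.85 − $923.97 = $1016.88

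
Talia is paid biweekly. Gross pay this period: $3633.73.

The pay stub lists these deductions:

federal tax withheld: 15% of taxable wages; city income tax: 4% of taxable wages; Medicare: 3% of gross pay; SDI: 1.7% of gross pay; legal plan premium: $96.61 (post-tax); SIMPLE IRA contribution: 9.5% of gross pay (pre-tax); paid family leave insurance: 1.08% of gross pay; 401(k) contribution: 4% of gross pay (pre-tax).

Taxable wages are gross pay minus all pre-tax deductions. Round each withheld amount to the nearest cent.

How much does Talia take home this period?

$2239.34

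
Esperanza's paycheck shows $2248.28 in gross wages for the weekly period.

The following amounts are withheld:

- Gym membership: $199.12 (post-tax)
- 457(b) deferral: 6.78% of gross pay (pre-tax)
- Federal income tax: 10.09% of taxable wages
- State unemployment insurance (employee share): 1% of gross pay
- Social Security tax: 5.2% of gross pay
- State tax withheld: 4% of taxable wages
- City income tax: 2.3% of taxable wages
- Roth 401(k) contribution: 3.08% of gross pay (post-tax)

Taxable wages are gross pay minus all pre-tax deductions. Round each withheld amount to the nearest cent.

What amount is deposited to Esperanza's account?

$1344.59

457(b) deferral: $2248.28 × 0.0678 = $152.43
Taxable wages = $2248.28 − $152.43 = $2095.85
Federal income tax: $2095.85 × 0.1009 = $211.47
City income tax: $2095.85 × 0.023 = $48.20
State tax withheld: $2095.85 × 0.04 = $83.83
Social Security tax: $2248.28 × 0.052 = $116.91
State unemployment insurance (employee share): $2248.28 × 0.01 = $22.48
Gym membership: $199.12
Roth 401(k) contribution: $2248.28 × 0.0308 = $69.25
Total deductions = $152.43 + $211.47 + $48.20 + $83.83 + $116.91 + $22.48 + $199.12 + $69.25 = $903.69
Net pay = $2248.28 − $903.69 = $1344.59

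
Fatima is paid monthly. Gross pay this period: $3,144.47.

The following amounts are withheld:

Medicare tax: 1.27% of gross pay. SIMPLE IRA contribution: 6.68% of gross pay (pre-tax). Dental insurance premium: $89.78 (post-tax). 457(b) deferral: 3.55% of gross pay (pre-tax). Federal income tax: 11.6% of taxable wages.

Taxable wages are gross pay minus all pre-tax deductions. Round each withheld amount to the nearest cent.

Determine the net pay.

457(b) deferral: $3,144.47 × 0.0355 = $111.63
SIMPLE IRA contribution: $3,144.47 × 0.0668 = $210.05
Pre-tax total = $111.63 + $210.05 = $321.68
Taxable wages = $3,144.47 − $321.68 = $2,822.79
Federal income tax: $2,822.79 × 0.116 = $327.44
Medicare tax: $3,144.47 × 0.0127 = $39.93
Dental insurance premium: $89.78
Total deductions = $111.63 + $210.05 + $327.44 + $39.93 + $89.78 = $778.83
Net pay = $3,144.47 − $778.83 = $2,365.64

$2,365.64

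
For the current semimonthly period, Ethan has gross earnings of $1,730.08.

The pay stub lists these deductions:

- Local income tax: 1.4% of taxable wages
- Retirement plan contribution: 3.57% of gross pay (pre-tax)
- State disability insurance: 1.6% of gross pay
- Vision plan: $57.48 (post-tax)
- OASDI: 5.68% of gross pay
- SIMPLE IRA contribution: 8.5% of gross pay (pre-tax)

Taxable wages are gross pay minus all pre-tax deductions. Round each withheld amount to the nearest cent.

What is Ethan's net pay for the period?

SIMPLE IRA contribution: $1,730.08 × 0.085 = $147.06
Retirement plan contribution: $1,730.08 × 0.0357 = $61.76
Pre-tax total = $147.06 + $61.76 = $208.82
Taxable wages = $1,730.08 − $208.82 = $1,521.26
Local income tax: $1,521.26 × 0.014 = $21.30
State disability insurance: $1,730.08 × 0.016 = $27.68
OASDI: $1,730.08 × 0.0568 = $98.27
Vision plan: $57.48
Total deductions = $147.06 + $61.76 + $21.30 + $27.68 + $98.27 + $57.48 = $413.55
Net pay = $1,730.08 − $413.55 = $1,316.53

$1,316.53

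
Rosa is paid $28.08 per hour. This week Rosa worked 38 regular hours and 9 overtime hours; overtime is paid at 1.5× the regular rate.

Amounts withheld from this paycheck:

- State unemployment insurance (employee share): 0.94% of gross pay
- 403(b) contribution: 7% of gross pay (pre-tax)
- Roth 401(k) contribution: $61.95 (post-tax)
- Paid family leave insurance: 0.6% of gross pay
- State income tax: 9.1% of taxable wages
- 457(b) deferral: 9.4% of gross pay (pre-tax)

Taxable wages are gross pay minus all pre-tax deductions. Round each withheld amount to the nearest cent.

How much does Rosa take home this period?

Regular pay: 38 × $28.08 = $1067.04
Overtime pay: 9 × $28.08 × 1.5 = $379.08
Gross pay = $1067.04 + $379.08 = $1446.12
403(b) contribution: $1446.12 × 0.07 = $101.23
457(b) deferral: $1446.12 × 0.094 = $135.94
Pre-tax total = $101.23 + $135.94 = $237.17
Taxable wages = $1446.12 − $237.17 = $1208.95
State income tax: $1208.95 × 0.091 = $110.01
State unemployment insurance (employee share): $1446.12 × 0.0094 = $13.59
Paid family leave insurance: $1446.12 × 0.006 = $8.68
Roth 401(k) contribution: $61.95
Total deductions = $101.23 + $135.94 + $110.01 + $13.59 + $8.68 + $61.95 = $431.40
Net pay = $1446.12 − $431.40 = $1014.72

$1014.72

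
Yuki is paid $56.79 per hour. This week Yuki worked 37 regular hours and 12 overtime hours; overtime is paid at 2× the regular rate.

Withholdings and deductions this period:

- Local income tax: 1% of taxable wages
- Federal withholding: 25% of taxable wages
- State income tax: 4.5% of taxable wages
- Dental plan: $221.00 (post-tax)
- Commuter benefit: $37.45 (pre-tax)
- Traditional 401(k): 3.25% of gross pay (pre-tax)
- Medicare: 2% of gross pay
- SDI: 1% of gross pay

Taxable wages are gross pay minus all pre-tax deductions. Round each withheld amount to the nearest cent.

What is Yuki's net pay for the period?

Regular pay: 37 × $56.79 = $2,101.23
Overtime pay: 12 × $56.79 × 2 = $1,362.96
Gross pay = $2,101.23 + $1,362.96 = $3,464.19
Commuter benefit: $37.45
Traditional 401(k): $3,464.19 × 0.0325 = $112.59
Pre-tax total = $37.45 + $112.59 = $150.04
Taxable wages = $3,464.19 − $150.04 = $3,314.15
Local income tax: $3,314.15 × 0.01 = $33.14
Federal withholding: $3,314.15 × 0.25 = $828.54
State income tax: $3,314.15 × 0.045 = $149.14
Medicare: $3,464.19 × 0.02 = $69.28
SDI: $3,464.19 × 0.01 = $34.64
Dental plan: $221.00
Total deductions = $37.45 + $112.59 + $33.14 + $828.54 + $149.14 + $69.28 + $34.64 + $221.00 = $1,485.78
Net pay = $3,464.19 − $1,485.78 = $1,978.41

$1,978.41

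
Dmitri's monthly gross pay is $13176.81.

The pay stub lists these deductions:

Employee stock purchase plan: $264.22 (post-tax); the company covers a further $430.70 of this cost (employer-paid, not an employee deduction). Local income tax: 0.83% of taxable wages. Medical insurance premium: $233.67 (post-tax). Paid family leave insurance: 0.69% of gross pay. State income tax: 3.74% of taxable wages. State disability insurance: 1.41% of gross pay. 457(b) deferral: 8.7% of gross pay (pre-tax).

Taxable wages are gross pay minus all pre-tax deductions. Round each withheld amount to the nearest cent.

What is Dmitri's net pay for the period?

$10706.04

457(b) deferral: $13176.81 × 0.087 = $1146.38
Taxable wages = $13176.81 − $1146.38 = $12030.43
State income tax: $12030.43 × 0.0374 = $449.94
Local income tax: $12030.43 × 0.0083 = $99.85
Paid family leave insurance: $13176.81 × 0.0069 = $90.92
State disability insurance: $13176.81 × 0.0141 = $185.79
Employee stock purchase plan: $264.22
Medical insurance premium: $233.67
(Employer's $430.70 toward employee stock purchase plan is not withheld from the employee.)
Total deductions = $1146.38 + $449.94 + $99.85 + $90.92 + $185.79 + $264.22 + $233.67 = $2470.77
Net pay = $13176.81 − $2470.77 = $10706.04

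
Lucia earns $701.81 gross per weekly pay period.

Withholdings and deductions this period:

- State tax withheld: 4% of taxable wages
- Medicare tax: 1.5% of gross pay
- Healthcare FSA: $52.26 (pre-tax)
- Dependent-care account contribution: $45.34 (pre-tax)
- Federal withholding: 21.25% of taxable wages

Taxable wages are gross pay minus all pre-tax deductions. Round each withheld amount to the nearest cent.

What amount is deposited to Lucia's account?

Healthcare FSA: $52.26
Dependent-care account contribution: $45.34
Pre-tax total = $52.26 + $45.34 = $97.60
Taxable wages = $701.81 − $97.60 = $604.21
Federal withholding: $604.21 × 0.2125 = $128.39
State tax withheld: $604.21 × 0.04 = $24.17
Medicare tax: $701.81 × 0.015 = $10.53
Total deductions = $52.26 + $45.34 + $128.39 + $24.17 + $10.53 = $260.69
Net pay = $701.81 − $260.69 = $441.12

$441.12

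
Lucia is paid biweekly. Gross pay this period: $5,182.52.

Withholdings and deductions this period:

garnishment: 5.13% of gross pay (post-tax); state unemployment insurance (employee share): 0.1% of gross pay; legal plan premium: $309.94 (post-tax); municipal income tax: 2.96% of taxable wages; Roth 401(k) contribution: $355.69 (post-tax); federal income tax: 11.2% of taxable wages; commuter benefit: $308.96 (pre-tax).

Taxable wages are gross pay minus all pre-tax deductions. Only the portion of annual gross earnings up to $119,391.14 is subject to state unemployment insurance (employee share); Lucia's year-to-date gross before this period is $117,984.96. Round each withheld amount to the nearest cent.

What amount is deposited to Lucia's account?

$3,250.56

Commuter benefit: $308.96
Taxable wages = $5,182.52 − $308.96 = $4,873.56
Municipal income tax: $4,873.56 × 0.0296 = $144.26
Federal income tax: $4,873.56 × 0.112 = $545.84
State unemployment insurance (employee share): only $119,391.14 − $117,984.96 = $1,406.18 of this check is subject → $1,406.18 × 0.001 = $1.41
Roth 401(k) contribution: $355.69
Garnishment: $5,182.52 × 0.0513 = $265.86
Legal plan premium: $309.94
Total deductions = $308.96 + $144.26 + $545.84 + $1.41 + $355.69 + $265.86 + $309.94 = $1,931.96
Net pay = $5,182.52 − $1,931.96 = $3,250.56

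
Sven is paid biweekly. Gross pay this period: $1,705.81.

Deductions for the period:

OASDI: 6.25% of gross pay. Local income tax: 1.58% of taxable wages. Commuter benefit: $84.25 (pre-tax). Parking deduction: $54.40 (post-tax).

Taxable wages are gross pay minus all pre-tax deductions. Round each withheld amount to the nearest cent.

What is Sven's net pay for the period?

Commuter benefit: $84.25
Taxable wages = $1,705.81 − $84.25 = $1,621.56
Local income tax: $1,621.56 × 0.0158 = $25.62
OASDI: $1,705.81 × 0.0625 = $106.61
Parking deduction: $54.40
Total deductions = $84.25 + $25.62 + $106.61 + $54.40 = $270.88
Net pay = $1,705.81 − $270.88 = $1,434.93

$1,434.93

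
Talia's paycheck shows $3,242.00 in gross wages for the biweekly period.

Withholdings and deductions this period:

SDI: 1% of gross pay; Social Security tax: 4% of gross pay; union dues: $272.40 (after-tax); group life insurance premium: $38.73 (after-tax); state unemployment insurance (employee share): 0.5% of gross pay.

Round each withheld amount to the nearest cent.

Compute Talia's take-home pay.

$2,752.56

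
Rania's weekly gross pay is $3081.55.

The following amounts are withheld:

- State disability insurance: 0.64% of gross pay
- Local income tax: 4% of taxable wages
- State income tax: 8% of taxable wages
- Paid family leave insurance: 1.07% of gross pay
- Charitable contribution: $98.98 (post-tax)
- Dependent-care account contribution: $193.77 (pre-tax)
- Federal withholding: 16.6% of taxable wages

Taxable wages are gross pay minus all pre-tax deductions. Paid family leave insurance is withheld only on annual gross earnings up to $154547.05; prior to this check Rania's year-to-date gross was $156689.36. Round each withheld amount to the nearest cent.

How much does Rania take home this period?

Dependent-care account contribution: $193.77
Taxable wages = $3081.55 − $193.77 = $2887.78
State income tax: $2887.78 × 0.08 = $231.02
Local income tax: $2887.78 × 0.04 = $115.51
Federal withholding: $2887.78 × 0.166 = $479.37
Paid family leave insurance: annual cap $154547.05 already reached (YTD $156689.36), so $0.00
State disability insurance: $3081.55 × 0.0064 = $19.72
Charitable contribution: $98.98
Total deductions = $193.77 + $231.02 + $115.51 + $479.37 + $0.00 + $19.72 + $98.98 = $1138.37
Net pay = $3081.55 − $1138.37 = $1943.18

$1943.18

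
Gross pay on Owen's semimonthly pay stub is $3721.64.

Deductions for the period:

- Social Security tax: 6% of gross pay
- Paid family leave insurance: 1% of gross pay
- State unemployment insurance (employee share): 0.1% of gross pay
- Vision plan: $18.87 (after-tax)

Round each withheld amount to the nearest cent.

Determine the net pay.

Social Security tax: $3721.64 × 0.06 = $223.30
State unemployment insurance (employee share): $3721.64 × 0.001 = $3.72
Paid family leave insurance: $3721.64 × 0.01 = $37.22
Vision plan: $18.87
Total deductions = $223.30 + $3.72 + $37.22 + $18.87 = $283.11
Net pay = $3721.64 − $283.11 = $3438.53

$3438.53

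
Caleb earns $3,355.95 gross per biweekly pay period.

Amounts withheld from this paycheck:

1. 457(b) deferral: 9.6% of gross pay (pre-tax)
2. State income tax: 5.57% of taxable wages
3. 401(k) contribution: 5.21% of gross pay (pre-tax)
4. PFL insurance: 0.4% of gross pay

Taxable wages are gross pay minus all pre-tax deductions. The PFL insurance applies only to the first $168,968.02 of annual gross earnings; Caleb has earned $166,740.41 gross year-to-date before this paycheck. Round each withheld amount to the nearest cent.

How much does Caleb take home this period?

457(b) deferral: $3,355.95 × 0.096 = $322.17
401(k) contribution: $3,355.95 × 0.0521 = $174.84
Pre-tax total = $322.17 + $174.84 = $497.01
Taxable wages = $3,355.95 − $497.01 = $2,858.94
State income tax: $2,858.94 × 0.0557 = $159.24
PFL insurance: only $168,968.02 − $166,740.41 = $2,227.61 of this check is subject → $2,227.61 × 0.004 = $8.91
Total deductions = $322.17 + $174.84 + $159.24 + $8.91 = $665.16
Net pay = $3,355.95 − $665.16 = $2,690.79

$2,690.79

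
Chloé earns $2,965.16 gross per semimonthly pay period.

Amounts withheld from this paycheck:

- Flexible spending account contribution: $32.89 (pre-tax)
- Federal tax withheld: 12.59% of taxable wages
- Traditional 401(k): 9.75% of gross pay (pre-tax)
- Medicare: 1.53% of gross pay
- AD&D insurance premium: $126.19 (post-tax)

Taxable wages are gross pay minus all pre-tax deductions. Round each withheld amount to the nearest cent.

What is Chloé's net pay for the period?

Flexible spending account contribution: $32.89
Traditional 401(k): $2,965.16 × 0.0975 = $289.10
Pre-tax total = $32.89 + $289.10 = $321.99
Taxable wages = $2,965.16 − $321.99 = $2,643.17
Federal tax withheld: $2,643.17 × 0.1259 = $332.78
Medicare: $2,965.16 × 0.0153 = $45.37
AD&D insurance premium: $126.19
Total deductions = $32.89 + $289.10 + $332.78 + $45.37 + $126.19 = $826.33
Net pay = $2,965.16 − $826.33 = $2,138.83

$2,138.83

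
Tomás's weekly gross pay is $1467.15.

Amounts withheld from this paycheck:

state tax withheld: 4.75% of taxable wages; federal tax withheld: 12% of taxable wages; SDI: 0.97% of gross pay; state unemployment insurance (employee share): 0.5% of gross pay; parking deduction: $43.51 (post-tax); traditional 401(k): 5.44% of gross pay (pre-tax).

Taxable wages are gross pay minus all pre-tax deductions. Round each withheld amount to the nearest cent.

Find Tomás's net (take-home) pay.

Traditional 401(k): $1467.15 × 0.0544 = $79.81
Taxable wages = $1467.15 − $79.81 = $1387.34
Federal tax withheld: $1387.34 × 0.12 = $166.48
State tax withheld: $1387.34 × 0.0475 = $65.90
State unemployment insurance (employee share): $1467.15 × 0.005 = $7.34
SDI: $1467.15 × 0.0097 = $14.23
Parking deduction: $43.51
Total deductions = $79.81 + $166.48 + $65.90 + $7.34 + $14.23 + $43.51 = $377.27
Net pay = $1467.15 − $377.27 = $1089.88

$1089.88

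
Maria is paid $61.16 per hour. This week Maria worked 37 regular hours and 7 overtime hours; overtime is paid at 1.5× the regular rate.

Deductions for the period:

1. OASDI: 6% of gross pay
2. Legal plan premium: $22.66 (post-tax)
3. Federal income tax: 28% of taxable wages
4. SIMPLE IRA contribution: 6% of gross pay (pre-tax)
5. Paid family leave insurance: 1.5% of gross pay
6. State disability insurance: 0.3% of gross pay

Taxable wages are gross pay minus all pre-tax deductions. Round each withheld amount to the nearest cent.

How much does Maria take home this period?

$1,716.90

Regular pay: 37 × $61.16 = $2,262.92
Overtime pay: 7 × $61.16 × 1.5 = $642.18
Gross pay = $2,262.92 + $642.18 = $2,905.10
SIMPLE IRA contribution: $2,905.10 × 0.06 = $174.31
Taxable wages = $2,905.10 − $174.31 = $2,730.79
Federal income tax: $2,730.79 × 0.28 = $764.62
OASDI: $2,905.10 × 0.06 = $174.31
Paid family leave insurance: $2,905.10 × 0.015 = $43.58
State disability insurance: $2,905.10 × 0.003 = $8.72
Legal plan premium: $22.66
Total deductions = $174.31 + $764.62 + $174.31 + $43.58 + $8.72 + $22.66 = $1,188.20
Net pay = $2,905.10 − $1,188.20 = $1,716.90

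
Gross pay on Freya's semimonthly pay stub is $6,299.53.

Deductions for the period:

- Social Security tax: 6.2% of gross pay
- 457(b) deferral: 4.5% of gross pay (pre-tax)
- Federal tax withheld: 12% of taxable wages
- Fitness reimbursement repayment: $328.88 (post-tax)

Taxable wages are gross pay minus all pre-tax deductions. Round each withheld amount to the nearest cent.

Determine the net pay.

457(b) deferral: $6,299.53 × 0.045 = $283.48
Taxable wages = $6,299.53 − $283.48 = $6,016.05
Federal tax withheld: $6,016.05 × 0.12 = $721.93
Social Security tax: $6,299.53 × 0.062 = $390.57
Fitness reimbursement repayment: $328.88
Total deductions = $283.48 + $721.93 + $390.57 + $328.88 = $1,724.86
Net pay = $6,299.53 − $1,724.86 = $4,574.67

$4,574.67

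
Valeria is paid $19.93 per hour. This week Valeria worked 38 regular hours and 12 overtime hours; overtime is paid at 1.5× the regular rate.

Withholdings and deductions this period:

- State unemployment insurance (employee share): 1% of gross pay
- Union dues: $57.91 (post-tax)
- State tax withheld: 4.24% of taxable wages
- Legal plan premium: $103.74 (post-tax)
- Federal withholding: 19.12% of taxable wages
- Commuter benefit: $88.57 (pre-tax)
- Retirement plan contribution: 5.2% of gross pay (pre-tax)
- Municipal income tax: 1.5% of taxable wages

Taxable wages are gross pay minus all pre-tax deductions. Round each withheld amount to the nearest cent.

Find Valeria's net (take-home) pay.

Regular pay: 38 × $19.93 = $757.34
Overtime pay: 12 × $19.93 × 1.5 = $358.74
Gross pay = $757.34 + $358.74 = $1,116.08
Retirement plan contribution: $1,116.08 × 0.052 = $58.04
Commuter benefit: $88.57
Pre-tax total = $58.04 + $88.57 = $146.61
Taxable wages = $1,116.08 − $146.61 = $969.47
Federal withholding: $969.47 × 0.1912 = $185.36
State tax withheld: $969.47 × 0.0424 = $41.11
Municipal income tax: $969.47 × 0.015 = $14.54
State unemployment insurance (employee share): $1,116.08 × 0.01 = $11.16
Legal plan premium: $103.74
Union dues: $57.91
Total deductions = $58.04 + $88.57 + $185.36 + $41.11 + $14.54 + $11.16 + $103.74 + $57.91 = $560.43
Net pay = $1,116.08 − $560.43 = $555.65

$555.65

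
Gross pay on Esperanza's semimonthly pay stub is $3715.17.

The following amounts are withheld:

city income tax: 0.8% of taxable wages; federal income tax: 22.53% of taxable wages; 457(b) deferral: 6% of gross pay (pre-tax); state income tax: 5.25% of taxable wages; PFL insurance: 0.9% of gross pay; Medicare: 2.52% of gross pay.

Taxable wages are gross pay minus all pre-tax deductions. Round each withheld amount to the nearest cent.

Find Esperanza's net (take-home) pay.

457(b) deferral: $3715.17 × 0.06 = $222.91
Taxable wages = $3715.17 − $222.91 = $3492.26
City income tax: $3492.26 × 0.008 = $27.94
State income tax: $3492.26 × 0.0525 = $183.34
Federal income tax: $3492.26 × 0.2253 = $786.81
Medicare: $3715.17 × 0.0252 = $93.62
PFL insurance: $3715.17 × 0.009 = $33.44
Total deductions = $222.91 + $27.94 + $183.34 + $786.81 + $93.62 + $33.44 = $1348.06
Net pay = $3715.17 − $1348.06 = $2367.11

$2367.11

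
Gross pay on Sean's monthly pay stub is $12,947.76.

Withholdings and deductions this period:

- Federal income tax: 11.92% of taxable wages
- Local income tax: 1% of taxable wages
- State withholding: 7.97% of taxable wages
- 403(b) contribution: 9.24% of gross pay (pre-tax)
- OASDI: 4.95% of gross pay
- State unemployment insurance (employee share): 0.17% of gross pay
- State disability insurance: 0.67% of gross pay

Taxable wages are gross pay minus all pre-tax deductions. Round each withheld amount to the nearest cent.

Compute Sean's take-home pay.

$8,546.85

403(b) contribution: $12,947.76 × 0.0924 = $1,196.37
Taxable wages = $12,947.76 − $1,196.37 = $11,751.39
Federal income tax: $11,751.39 × 0.1192 = $1,400.77
State withholding: $11,751.39 × 0.0797 = $936.59
Local income tax: $11,751.39 × 0.01 = $117.51
OASDI: $12,947.76 × 0.0495 = $640.91
State unemployment insurance (employee share): $12,947.76 × 0.0017 = $22.01
State disability insurance: $12,947.76 × 0.0067 = $86.75
Total deductions = $1,196.37 + $1,400.77 + $936.59 + $117.51 + $640.91 + $22.01 + $86.75 = $4,400.91
Net pay = $12,947.76 − $4,400.91 = $8,546.85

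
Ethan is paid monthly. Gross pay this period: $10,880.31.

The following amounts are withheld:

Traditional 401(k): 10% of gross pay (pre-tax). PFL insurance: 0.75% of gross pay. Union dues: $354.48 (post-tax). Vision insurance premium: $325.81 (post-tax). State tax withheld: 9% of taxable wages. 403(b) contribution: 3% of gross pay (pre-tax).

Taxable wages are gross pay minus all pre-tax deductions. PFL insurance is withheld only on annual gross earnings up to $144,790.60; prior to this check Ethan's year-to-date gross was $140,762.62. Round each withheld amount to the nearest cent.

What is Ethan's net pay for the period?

403(b) contribution: $10,880.31 × 0.03 = $326.41
Traditional 401(k): $10,880.31 × 0.1 = $1,088.03
Pre-tax total = $326.41 + $1,088.03 = $1,414.44
Taxable wages = $10,880.31 − $1,414.44 = $9,465.87
State tax withheld: $9,465.87 × 0.09 = $851.93
PFL insurance: only $144,790.60 − $140,762.62 = $4,027.98 of this check is subject → $4,027.98 × 0.0075 = $30.21
Vision insurance premium: $325.81
Union dues: $354.48
Total deductions = $326.41 + $1,088.03 + $851.93 + $30.21 + $325.81 + $354.48 = $2,976.87
Net pay = $10,880.31 − $2,976.87 = $7,903.44

$7,903.44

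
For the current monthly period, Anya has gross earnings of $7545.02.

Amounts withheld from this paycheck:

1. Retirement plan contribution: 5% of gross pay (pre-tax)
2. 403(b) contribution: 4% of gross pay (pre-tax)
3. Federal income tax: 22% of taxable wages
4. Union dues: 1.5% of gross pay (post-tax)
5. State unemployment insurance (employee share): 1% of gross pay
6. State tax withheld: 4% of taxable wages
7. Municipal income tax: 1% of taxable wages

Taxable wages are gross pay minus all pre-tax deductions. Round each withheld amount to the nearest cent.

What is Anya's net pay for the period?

$4823.53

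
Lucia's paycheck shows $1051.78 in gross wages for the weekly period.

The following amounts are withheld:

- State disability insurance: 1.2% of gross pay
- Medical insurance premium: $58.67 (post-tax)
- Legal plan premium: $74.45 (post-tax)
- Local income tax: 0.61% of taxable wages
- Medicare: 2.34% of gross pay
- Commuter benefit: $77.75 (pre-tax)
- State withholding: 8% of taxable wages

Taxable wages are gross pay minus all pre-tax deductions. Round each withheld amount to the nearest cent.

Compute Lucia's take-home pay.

$719.82

Commuter benefit: $77.75
Taxable wages = $1051.78 − $77.75 = $974.03
State withholding: $974.03 × 0.08 = $77.92
Local income tax: $974.03 × 0.0061 = $5.94
State disability insurance: $1051.78 × 0.012 = $12.62
Medicare: $1051.78 × 0.0234 = $24.61
Legal plan premium: $74.45
Medical insurance premium: $58.67
Total deductions = $77.75 + $77.92 + $5.94 + $12.62 + $24.61 + $74.45 + $58.67 = $331.96
Net pay = $1051.78 − $331.96 = $719.82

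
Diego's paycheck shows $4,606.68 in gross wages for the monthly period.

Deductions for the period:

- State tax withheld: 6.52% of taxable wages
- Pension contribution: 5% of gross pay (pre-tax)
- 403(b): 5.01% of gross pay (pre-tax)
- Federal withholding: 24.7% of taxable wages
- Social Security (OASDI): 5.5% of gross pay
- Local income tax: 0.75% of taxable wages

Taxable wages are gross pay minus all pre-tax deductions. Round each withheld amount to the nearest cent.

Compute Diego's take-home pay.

403(b): $4,606.68 × 0.0501 = $230.79
Pension contribution: $4,606.68 × 0.05 = $230.33
Pre-tax total = $230.79 + $230.33 = $461.12
Taxable wages = $4,606.68 − $461.12 = $4,145.56
Local income tax: $4,145.56 × 0.0075 = $31.09
Federal withholding: $4,145.56 × 0.247 = $1,023.95
State tax withheld: $4,145.56 × 0.0652 = $270.29
Social Security (OASDI): $4,606.68 × 0.055 = $253.37
Total deductions = $230.79 + $230.33 + $31.09 + $1,023.95 + $270.29 + $253.37 = $2,039.82
Net pay = $4,606.68 − $2,039.82 = $2,566.86

$2,566.86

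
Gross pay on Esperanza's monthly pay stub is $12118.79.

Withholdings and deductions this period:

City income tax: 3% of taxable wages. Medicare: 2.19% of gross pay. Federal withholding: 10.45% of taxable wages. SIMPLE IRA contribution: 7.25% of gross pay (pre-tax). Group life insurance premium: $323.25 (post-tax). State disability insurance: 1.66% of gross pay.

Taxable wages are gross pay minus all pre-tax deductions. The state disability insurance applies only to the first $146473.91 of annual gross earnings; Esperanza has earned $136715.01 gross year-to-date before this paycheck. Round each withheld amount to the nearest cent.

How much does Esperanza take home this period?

SIMPLE IRA contribution: $12118.79 × 0.0725 = $878.61
Taxable wages = $12118.79 − $878.61 = $11240.18
Federal withholding: $11240.18 × 0.1045 = $1174.60
City income tax: $11240.18 × 0.03 = $337.21
Medicare: $12118.79 × 0.0219 = $265.40
State disability insurance: only $146473.91 − $136715.01 = $9758.90 of this check is subject → $9758.90 × 0.0166 = $162.00
Group life insurance premium: $323.25
Total deductions = $878.61 + $1174.60 + $337.21 + $265.40 + $162.00 + $323.25 = $3141.07
Net pay = $12118.79 − $3141.07 = $8977.72

$8977.72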